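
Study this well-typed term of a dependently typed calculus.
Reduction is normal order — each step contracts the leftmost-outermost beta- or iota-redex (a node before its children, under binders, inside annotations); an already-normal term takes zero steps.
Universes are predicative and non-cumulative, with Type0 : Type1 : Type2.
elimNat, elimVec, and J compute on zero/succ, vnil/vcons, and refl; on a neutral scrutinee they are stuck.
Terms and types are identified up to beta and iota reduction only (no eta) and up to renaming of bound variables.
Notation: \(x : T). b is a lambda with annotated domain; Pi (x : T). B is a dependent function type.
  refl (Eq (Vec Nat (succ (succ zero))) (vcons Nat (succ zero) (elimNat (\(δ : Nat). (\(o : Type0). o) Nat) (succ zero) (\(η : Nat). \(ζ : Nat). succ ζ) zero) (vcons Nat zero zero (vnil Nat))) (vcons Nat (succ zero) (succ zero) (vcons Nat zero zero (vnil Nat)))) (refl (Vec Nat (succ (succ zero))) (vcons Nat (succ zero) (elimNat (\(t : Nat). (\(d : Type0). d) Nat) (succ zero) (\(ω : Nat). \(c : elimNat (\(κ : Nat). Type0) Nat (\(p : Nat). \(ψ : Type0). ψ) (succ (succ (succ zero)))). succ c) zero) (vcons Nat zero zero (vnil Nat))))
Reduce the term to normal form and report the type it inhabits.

resulting normal form:
  refl (Eq (Vec Nat (succ (succ zero))) (vcons Nat (succ zero) (succ zero) (vcons Nat zero zero (vnil Nat))) (vcons Nat (succ zero) (succ zero) (vcons Nat zero zero (vnil Nat)))) (refl (Vec Nat (succ (succ zero))) (vcons Nat (succ zero) (succ zero) (vcons Nat zero zero (vnil Nat))))
inferred type:
  Eq (Eq (Vec Nat (succ (succ zero))) (vcons Nat (succ zero) (succ zero) (vcons Nat zero zero (vnil Nat))) (vcons Nat (succ zero) (succ zero) (vcons Nat zero zero (vnil Nat)))) (refl (Vec Nat (succ (succ zero))) (vcons Nat (succ zero) (succ zero) (vcons Nat zero zero (vnil Nat)))) (refl (Vec Nat (succ (succ zero))) (vcons Nat (succ zero) (succ zero) (vcons Nat zero zero (vnil Nat))))
observation: 2 normal-order steps separate the term from its normal form.


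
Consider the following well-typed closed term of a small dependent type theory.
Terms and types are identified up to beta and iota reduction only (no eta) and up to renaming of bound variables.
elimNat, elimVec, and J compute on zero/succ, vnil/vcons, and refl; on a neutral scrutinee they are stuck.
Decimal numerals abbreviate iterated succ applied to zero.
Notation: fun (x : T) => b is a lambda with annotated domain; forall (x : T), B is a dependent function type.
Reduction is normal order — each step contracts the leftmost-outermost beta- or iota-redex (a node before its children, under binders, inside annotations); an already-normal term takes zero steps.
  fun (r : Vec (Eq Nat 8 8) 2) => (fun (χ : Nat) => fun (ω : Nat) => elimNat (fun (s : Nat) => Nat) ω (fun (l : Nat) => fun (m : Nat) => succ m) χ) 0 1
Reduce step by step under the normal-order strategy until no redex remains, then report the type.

reduction (normal order):
  fun (r : Vec (Eq Nat 8 8) 2) => (fun (χ : Nat) => fun (ω : Nat) => elimNat (fun (s : Nat) => Nat) ω (fun (l : Nat) => fun (m : Nat) => succ m) χ) 0 1
  ~> fun (r : Vec (Eq Nat 8 8) 2) => (fun (χ : Nat) => elimNat (fun (ω : Nat) => Nat) χ (fun (s : Nat) => fun (l : Nat) => succ l) 0) 1
  ~> fun (r : Vec (Eq Nat 8 8) 2) => elimNat (fun (χ : Nat) => Nat) 1 (fun (ω : Nat) => fun (s : Nat) => succ s) 0
  ~> fun (r : Vec (Eq Nat 8 8) 2) => 1
inferred type:
  forall (r : Vec (Eq Nat 8 8) 2), Nat


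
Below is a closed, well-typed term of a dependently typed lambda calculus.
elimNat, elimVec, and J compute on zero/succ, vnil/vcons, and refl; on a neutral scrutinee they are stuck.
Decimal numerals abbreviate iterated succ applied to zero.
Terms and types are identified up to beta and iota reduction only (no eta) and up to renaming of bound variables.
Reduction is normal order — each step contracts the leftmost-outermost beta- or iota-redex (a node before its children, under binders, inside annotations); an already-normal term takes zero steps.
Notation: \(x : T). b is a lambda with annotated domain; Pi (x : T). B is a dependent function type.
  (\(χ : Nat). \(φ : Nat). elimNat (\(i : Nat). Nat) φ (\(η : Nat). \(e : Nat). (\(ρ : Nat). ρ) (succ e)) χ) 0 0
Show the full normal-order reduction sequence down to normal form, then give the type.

normal-order reduction:
  (\(χ : Nat). \(φ : Nat). elimNat (\(i : Nat). Nat) φ (\(η : Nat). \(e : Nat). (\(ρ : Nat). ρ) (succ e)) χ) 0 0
  ~> (\(χ : Nat). elimNat (\(φ : Nat). Nat) χ (\(i : Nat). \(η : Nat). (\(e : Nat). e) (succ η)) 0) 0
  ~> elimNat (\(χ : Nat). Nat) 0 (\(φ : Nat). \(i : Nat). (\(η : Nat). η) (succ i)) 0
  ~> 0
inferred type:
  Nat


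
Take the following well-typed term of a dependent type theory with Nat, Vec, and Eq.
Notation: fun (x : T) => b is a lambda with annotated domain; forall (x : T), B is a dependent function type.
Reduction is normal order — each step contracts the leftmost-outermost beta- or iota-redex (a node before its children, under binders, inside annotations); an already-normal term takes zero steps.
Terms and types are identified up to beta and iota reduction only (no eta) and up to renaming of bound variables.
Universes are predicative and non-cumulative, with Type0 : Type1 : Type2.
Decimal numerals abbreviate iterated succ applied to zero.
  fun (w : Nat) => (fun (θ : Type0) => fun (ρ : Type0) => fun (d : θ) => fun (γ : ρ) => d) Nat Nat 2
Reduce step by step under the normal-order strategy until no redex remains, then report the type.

normal-order reduction sequence:
  fun (w : Nat) => (fun (θ : Type0) => fun (ρ : Type0) => fun (d : θ) => fun (γ : ρ) => d) Nat Nat 2
  ~> fun (w : Nat) => (fun (θ : Type0) => fun (ρ : Nat) => fun (d : θ) => ρ) Nat 2
  ~> fun (w : Nat) => (fun (θ : Nat) => fun (ρ : Nat) => θ) 2
  ~> fun (w : Nat) => fun (θ : Nat) => 2
inferred type:
  forall (w : Nat), forall (θ : Nat), Nat


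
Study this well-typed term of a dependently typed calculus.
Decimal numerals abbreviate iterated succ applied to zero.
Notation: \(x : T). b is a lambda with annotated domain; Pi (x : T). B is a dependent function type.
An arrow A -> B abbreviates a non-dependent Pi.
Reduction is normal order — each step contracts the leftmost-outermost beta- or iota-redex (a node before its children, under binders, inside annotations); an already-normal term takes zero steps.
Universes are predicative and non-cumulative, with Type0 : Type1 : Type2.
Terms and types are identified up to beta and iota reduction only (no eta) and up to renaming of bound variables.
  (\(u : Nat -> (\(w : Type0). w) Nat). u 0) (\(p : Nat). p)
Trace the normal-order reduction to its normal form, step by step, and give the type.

normal-order reduction sequence:
  (\(u : Nat -> (\(w : Type0). w) Nat). u 0) (\(p : Nat). p)
  ~> (\(u : Nat). u) 0
  ~> 0
type:
  Nat


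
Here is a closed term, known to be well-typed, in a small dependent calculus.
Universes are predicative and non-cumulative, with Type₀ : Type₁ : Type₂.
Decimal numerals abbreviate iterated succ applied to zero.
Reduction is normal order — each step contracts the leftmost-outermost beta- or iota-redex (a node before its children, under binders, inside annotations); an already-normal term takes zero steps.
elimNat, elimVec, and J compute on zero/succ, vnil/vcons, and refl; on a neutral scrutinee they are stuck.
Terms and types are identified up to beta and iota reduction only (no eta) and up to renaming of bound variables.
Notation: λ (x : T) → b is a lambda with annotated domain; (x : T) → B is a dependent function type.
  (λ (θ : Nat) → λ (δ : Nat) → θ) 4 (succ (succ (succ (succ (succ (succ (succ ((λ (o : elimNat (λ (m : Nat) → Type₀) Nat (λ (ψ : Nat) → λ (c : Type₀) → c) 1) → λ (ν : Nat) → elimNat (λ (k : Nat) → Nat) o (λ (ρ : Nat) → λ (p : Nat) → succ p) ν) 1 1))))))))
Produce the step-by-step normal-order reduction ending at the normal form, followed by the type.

normal-order reduction sequence:
  (λ (θ : Nat) → λ (δ : Nat) → θ) 4 (succ (succ (succ (succ (succ (succ (succ ((λ (o : elimNat (λ (m : Nat) → Type₀) Nat (λ (ψ : Nat) → λ (c : Type₀) → c) 1) → λ (ν : Nat) → elimNat (λ (k : Nat) → Nat) o (λ (ρ : Nat) → λ (p : Nat) → succ p) ν) 1 1))))))))
  ~> (λ (θ : Nat) → 4) (succ (succ (succ (succ (succ (succ (succ ((λ (δ : elimNat (λ (o : Nat) → Type₀) Nat (λ (m : Nat) → λ (ψ : Type₀) → ψ) 1) → λ (c : Nat) → elimNat (λ (ν : Nat) → Nat) δ (λ (k : Nat) → λ (ρ : Nat) → succ ρ) c) 1 1))))))))
  ~> 4
type:
  Nat


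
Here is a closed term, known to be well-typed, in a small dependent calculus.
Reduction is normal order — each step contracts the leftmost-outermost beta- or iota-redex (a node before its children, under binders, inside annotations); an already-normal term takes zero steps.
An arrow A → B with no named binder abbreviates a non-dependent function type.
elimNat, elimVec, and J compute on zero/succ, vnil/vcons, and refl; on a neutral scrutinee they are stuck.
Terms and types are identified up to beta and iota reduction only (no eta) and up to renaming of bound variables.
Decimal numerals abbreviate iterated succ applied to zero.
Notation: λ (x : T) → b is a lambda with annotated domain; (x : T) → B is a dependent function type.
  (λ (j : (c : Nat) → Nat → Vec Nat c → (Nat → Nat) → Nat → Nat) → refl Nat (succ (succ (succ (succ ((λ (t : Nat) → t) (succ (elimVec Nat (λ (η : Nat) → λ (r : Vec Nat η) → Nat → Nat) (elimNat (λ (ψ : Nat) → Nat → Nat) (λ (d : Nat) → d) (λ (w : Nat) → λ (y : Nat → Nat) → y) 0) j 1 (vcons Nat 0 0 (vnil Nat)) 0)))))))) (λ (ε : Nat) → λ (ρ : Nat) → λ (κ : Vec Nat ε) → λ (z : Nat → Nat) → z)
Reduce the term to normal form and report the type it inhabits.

reduced normal form:
  refl Nat 5
type:
  Eq Nat 5 5


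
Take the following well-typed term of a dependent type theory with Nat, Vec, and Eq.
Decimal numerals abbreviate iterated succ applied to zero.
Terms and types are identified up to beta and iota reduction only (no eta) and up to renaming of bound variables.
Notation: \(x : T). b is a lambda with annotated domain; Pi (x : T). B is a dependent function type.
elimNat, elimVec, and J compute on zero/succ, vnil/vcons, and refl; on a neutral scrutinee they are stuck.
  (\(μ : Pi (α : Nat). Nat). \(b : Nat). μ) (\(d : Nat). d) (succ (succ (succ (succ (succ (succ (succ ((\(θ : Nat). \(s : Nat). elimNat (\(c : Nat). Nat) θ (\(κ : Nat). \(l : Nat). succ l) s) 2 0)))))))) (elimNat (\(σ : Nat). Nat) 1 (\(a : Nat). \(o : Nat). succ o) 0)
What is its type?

type:
  Nat


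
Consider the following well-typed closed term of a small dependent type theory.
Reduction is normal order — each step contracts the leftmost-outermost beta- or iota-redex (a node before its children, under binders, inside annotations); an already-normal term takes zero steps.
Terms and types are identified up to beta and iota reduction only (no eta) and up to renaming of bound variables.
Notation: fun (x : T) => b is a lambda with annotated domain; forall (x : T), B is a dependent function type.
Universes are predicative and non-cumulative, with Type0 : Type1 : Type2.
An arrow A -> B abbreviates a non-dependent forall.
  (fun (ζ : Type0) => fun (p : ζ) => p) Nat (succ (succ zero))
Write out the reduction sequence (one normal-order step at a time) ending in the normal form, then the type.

reduction (normal order):
  (fun (ζ : Type0) => fun (p : ζ) => p) Nat (succ (succ zero))
  ~> (fun (ζ : Nat) => ζ) (succ (succ zero))
  ~> succ (succ zero)
type:
  Nat


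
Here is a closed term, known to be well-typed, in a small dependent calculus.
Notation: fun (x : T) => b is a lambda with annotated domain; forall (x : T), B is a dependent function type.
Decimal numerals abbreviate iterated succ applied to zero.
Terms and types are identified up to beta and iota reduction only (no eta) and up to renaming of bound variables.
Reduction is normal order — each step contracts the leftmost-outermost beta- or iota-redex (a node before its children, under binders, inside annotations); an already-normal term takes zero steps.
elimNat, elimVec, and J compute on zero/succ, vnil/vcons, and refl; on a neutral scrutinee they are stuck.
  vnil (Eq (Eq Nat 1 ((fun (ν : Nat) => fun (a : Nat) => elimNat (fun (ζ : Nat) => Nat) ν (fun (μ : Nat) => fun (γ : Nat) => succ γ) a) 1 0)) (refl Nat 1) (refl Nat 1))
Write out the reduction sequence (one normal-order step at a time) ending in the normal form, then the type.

normal-order reduction:
  vnil (Eq (Eq Nat 1 ((fun (ν : Nat) => fun (a : Nat) => elimNat (fun (ζ : Nat) => Nat) ν (fun (μ : Nat) => fun (γ : Nat) => succ γ) a) 1 0)) (refl Nat 1) (refl Nat 1))
  ~> vnil (Eq (Eq Nat 1 ((fun (ν : Nat) => elimNat (fun (a : Nat) => Nat) 1 (fun (ζ : Nat) => fun (μ : Nat) => succ μ) ν) 0)) (refl Nat 1) (refl Nat 1))
  ~> vnil (Eq (Eq Nat 1 (elimNat (fun (ν : Nat) => Nat) 1 (fun (a : Nat) => fun (ζ : Nat) => succ ζ) 0)) (refl Nat 1) (refl Nat 1))
  ~> vnil (Eq (Eq Nat 1 1) (refl Nat 1) (refl Nat 1))
type:
  Vec (Eq (Eq Nat 1 1) (refl Nat 1) (refl Nat 1)) 0


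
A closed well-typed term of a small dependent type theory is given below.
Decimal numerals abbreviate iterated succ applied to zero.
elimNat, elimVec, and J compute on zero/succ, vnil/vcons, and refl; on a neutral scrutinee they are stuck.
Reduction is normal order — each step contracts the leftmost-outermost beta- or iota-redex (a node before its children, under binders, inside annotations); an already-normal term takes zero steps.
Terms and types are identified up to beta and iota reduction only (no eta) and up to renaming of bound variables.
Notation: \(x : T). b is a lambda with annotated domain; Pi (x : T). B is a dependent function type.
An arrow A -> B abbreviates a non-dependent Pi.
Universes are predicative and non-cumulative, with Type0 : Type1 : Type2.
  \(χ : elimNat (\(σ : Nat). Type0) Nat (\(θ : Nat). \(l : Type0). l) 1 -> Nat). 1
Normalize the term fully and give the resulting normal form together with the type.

normal form:
  \(χ : Nat -> Nat). 1
inferred type:
  (Nat -> Nat) -> Nat


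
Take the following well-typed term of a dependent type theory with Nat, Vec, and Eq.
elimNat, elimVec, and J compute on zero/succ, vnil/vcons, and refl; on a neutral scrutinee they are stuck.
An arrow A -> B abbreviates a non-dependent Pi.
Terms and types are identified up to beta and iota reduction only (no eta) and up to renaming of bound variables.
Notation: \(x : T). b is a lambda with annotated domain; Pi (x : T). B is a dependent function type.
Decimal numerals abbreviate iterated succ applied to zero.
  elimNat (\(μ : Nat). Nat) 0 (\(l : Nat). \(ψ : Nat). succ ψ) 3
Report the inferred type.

inferred type:
  Nat


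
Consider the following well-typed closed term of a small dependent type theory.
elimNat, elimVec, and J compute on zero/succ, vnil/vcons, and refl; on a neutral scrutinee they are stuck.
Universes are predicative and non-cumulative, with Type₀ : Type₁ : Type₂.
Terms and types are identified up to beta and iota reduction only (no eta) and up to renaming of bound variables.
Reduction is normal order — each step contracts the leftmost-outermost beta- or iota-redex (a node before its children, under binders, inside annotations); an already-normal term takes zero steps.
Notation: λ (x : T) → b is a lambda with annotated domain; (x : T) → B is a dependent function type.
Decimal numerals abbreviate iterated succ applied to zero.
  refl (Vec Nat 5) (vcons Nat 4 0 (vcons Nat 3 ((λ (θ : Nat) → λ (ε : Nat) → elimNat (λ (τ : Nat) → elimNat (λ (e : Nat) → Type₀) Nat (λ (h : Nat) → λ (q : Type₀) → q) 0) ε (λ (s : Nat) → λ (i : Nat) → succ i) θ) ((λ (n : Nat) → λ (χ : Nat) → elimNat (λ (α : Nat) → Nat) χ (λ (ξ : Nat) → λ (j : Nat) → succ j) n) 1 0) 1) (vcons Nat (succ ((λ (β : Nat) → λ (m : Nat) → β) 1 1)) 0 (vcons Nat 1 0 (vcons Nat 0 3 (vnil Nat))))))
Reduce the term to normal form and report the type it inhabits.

reduced normal form:
  refl (Vec Nat 5) (vcons Nat 4 0 (vcons Nat 3 2 (vcons Nat 2 0 (vcons Nat 1 0 (vcons Nat 0 3 (vnil Nat))))))
inferred type:
  Eq (Vec Nat 5) (vcons Nat 4 0 (vcons Nat 3 2 (vcons Nat 2 0 (vcons Nat 1 0 (vcons Nat 0 3 (vnil Nat)))))) (vcons Nat 4 0 (vcons Nat 3 2 (vcons Nat 2 0 (vcons Nat 1 0 (vcons Nat 0 3 (vnil Nat))))))


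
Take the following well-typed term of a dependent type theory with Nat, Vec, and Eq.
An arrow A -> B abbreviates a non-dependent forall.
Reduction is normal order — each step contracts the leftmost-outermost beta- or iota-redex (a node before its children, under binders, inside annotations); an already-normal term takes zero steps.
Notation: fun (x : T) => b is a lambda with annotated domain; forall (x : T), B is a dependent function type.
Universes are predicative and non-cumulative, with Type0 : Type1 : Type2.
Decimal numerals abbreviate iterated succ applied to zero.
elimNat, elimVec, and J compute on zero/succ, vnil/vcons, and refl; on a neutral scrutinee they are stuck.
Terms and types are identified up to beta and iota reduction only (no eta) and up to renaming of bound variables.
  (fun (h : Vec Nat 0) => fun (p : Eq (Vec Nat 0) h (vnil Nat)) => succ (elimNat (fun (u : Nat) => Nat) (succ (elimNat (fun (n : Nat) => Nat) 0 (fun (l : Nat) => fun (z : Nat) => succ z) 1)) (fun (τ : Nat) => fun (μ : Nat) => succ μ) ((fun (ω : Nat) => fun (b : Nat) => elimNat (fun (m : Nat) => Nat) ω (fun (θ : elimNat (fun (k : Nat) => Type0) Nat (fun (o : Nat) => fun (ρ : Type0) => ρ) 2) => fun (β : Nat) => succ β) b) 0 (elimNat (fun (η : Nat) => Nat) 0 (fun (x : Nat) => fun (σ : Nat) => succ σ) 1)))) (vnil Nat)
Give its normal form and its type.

normal form:
  fun (h : Eq (Vec Nat 0) (vnil Nat) (vnil Nat)) => 4
the term's type:
  Eq (Vec Nat 0) (vnil Nat) (vnil Nat) -> Nat
observation: reduction starts at a beta-redex, and 26 normal-order steps reach the normal form.


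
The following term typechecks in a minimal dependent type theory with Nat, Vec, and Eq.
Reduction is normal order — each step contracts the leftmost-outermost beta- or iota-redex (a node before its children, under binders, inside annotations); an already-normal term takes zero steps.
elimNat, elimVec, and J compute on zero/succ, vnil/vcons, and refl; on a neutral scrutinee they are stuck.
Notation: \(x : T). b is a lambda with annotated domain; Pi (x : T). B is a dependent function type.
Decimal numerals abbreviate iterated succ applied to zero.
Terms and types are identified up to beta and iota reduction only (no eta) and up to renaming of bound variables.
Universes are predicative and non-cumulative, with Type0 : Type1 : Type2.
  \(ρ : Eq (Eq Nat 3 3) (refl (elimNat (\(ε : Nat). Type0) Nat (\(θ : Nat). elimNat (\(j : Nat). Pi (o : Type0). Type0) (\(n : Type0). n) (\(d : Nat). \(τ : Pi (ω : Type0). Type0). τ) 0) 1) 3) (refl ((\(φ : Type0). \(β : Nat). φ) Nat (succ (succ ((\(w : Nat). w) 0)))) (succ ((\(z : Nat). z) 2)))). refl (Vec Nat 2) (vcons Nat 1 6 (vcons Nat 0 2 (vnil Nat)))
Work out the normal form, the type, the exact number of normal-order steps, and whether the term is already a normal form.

resulting normal form:
  \(ρ : Eq (Eq Nat 3 3) (refl Nat 3) (refl Nat 3)). refl (Vec Nat 2) (vcons Nat 1 6 (vcons Nat 0 2 (vnil Nat)))
inferred type:
  Pi (ρ : Eq (Eq Nat 3 3) (refl Nat 3) (refl Nat 3)). Eq (Vec Nat 2) (vcons Nat 1 6 (vcons Nat 0 2 (vnil Nat))) (vcons Nat 1 6 (vcons Nat 0 2 (vnil Nat)))
normal-order step count: 8
started in normal form: no
first redex: an elimNat iota-redex


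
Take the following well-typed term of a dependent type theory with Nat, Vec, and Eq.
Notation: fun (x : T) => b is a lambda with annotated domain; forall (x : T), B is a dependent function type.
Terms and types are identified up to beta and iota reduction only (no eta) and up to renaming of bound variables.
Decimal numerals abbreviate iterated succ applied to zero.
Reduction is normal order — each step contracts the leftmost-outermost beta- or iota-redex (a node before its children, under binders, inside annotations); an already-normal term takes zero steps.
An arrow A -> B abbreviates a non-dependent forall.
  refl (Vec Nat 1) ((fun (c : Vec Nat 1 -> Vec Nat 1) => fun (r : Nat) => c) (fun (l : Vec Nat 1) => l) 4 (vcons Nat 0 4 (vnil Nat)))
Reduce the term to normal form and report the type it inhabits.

reduced normal form:
  refl (Vec Nat 1) (vcons Nat 0 4 (vnil Nat))
inferred type:
  Eq (Vec Nat 1) (vcons Nat 0 4 (vnil Nat)) (vcons Nat 0 4 (vnil Nat))
observation: normalization takes exactly 3 steps under the normal-order strategy.


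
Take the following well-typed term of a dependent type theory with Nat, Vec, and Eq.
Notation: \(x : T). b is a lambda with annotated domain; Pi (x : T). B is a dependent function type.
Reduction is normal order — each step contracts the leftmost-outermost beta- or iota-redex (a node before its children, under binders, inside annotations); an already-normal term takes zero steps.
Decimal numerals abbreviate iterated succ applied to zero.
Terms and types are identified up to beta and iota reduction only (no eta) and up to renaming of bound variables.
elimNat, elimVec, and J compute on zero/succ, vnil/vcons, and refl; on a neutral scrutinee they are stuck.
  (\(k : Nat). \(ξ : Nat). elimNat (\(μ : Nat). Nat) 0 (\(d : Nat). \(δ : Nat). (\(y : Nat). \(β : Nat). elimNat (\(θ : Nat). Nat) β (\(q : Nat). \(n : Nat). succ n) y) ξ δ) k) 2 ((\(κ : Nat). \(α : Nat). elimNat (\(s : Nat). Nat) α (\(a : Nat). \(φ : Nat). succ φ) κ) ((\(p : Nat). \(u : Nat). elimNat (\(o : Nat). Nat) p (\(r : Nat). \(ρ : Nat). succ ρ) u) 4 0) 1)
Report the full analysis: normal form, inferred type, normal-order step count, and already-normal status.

reduced normal form:
  10
the term's type:
  Nat
normal-order step count: 81
term was already normal: no
first redex: a beta-redex


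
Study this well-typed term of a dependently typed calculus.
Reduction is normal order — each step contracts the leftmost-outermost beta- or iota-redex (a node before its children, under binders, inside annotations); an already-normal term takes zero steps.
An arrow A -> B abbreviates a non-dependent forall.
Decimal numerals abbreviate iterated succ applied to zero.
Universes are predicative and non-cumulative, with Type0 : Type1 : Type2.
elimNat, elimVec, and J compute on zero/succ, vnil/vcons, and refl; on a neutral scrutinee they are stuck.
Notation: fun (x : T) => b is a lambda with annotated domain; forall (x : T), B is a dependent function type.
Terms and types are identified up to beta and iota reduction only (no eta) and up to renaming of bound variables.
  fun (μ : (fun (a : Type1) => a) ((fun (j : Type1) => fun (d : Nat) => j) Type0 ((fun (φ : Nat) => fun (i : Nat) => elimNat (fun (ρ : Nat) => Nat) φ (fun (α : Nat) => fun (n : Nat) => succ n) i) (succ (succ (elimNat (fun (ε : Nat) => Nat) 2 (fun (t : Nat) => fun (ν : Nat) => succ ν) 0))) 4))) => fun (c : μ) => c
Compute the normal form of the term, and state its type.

resulting normal form:
  fun (μ : Type0) => fun (a : μ) => a
type:
  forall (μ : Type0), μ -> μ


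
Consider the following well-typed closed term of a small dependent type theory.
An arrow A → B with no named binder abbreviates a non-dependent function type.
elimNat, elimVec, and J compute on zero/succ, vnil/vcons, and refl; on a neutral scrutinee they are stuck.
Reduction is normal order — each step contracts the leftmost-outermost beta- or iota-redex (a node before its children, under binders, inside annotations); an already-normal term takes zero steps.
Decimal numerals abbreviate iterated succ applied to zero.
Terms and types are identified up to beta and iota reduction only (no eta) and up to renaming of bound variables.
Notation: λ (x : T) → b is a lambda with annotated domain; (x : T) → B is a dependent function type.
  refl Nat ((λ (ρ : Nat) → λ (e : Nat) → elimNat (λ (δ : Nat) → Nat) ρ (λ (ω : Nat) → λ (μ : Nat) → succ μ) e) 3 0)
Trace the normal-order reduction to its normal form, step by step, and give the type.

reduction (normal order):
  refl Nat ((λ (ρ : Nat) → λ (e : Nat) → elimNat (λ (δ : Nat) → Nat) ρ (λ (ω : Nat) → λ (μ : Nat) → succ μ) e) 3 0)
  ~> refl Nat ((λ (ρ : Nat) → elimNat (λ (e : Nat) → Nat) 3 (λ (δ : Nat) → λ (ω : Nat) → succ ω) ρ) 0)
  ~> refl Nat (elimNat (λ (ρ : Nat) → Nat) 3 (λ (e : Nat) → λ (δ : Nat) → succ δ) 0)
  ~> refl Nat 3
inferred type:
  Eq Nat 3 3


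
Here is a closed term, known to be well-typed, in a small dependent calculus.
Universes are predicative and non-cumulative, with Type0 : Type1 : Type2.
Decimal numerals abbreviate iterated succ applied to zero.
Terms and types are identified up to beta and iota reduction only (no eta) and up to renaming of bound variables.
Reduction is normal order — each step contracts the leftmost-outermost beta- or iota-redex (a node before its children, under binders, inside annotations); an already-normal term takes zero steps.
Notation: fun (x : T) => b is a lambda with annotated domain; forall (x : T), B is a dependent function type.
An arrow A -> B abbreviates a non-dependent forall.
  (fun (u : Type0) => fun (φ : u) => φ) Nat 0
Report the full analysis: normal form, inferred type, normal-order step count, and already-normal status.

reduced normal form:
  0
inferred type:
  Nat
reduction steps (normal order): 2
term was already normal: no
first redex: a beta-redex


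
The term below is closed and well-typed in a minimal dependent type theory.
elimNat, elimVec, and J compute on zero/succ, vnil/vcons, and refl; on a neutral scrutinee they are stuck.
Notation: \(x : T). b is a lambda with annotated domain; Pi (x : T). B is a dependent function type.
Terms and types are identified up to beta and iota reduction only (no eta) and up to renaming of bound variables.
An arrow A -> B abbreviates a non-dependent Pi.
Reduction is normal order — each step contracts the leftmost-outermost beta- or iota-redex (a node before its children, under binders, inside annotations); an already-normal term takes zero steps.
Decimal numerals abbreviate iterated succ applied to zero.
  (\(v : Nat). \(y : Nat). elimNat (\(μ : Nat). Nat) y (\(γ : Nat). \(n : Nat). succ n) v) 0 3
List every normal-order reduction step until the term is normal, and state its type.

reduction (normal order):
  (\(v : Nat). \(y : Nat). elimNat (\(μ : Nat). Nat) y (\(γ : Nat). \(n : Nat). succ n) v) 0 3
  ~> (\(v : Nat). elimNat (\(y : Nat). Nat) v (\(μ : Nat). \(γ : Nat). succ γ) 0) 3
  ~> elimNat (\(v : Nat). Nat) 3 (\(y : Nat). \(μ : Nat). succ μ) 0
  ~> 3
type:
  Nat


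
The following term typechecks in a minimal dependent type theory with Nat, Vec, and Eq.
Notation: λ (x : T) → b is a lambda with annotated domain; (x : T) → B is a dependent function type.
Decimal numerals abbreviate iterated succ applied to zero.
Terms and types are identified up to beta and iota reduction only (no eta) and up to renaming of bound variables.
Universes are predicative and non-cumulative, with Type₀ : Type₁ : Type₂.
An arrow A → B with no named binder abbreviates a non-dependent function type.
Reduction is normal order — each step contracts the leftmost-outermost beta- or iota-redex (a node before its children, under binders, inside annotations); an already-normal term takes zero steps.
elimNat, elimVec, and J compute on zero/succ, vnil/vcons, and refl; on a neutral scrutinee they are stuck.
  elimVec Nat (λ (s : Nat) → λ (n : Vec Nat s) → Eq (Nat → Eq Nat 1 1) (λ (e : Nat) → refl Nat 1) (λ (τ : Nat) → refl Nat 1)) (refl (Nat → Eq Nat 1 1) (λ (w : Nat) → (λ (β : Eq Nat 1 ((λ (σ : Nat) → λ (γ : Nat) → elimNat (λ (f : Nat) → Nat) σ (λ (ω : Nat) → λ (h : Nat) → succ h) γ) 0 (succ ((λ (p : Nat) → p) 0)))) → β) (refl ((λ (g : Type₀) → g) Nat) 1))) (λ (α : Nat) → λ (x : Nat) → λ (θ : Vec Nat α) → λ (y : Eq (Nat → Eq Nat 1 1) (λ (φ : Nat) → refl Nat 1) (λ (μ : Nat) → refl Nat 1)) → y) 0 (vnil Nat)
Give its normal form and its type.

normal form:
  refl (Nat → Eq Nat 1 1) (λ (s : Nat) → refl Nat 1)
type:
  Eq (Nat → Eq Nat 1 1) (λ (s : Nat) → refl Nat 1) (λ (n : Nat) → refl Nat 1)
observation: the leftmost-outermost redex is an elimVec iota-redex, and normalization takes 3 steps.


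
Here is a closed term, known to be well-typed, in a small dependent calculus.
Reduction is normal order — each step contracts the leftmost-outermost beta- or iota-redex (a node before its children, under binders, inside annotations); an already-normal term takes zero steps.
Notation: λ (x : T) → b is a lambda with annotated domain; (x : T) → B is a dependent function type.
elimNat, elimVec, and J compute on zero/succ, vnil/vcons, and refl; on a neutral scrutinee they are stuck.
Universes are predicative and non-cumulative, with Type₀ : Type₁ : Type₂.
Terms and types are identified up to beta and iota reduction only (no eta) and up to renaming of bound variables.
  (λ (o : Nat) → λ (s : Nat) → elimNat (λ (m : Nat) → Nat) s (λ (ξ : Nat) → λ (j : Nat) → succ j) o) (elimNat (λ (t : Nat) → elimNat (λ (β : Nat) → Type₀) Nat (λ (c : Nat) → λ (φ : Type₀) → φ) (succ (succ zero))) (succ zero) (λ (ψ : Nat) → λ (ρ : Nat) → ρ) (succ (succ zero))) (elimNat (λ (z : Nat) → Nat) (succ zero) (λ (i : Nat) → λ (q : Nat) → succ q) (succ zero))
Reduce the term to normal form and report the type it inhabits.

reduced normal form:
  succ (succ (succ zero))
the term's type:
  Nat


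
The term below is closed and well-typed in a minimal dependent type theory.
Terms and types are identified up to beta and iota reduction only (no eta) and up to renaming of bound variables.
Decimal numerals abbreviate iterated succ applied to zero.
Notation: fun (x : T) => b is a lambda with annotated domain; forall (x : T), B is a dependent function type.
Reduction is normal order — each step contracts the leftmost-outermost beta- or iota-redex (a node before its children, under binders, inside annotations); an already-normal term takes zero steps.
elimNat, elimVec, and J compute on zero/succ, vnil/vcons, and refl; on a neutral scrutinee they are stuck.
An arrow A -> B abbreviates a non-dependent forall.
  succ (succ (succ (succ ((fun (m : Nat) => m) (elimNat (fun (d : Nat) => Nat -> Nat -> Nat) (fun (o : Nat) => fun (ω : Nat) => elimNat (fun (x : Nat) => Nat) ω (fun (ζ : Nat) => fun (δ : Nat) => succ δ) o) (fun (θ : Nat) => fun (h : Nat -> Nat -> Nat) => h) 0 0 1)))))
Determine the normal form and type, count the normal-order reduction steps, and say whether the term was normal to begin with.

normal form:
  5
type:
  Nat
reduction steps (normal order): 5
already normal: no
first contracted redex: a beta-redex


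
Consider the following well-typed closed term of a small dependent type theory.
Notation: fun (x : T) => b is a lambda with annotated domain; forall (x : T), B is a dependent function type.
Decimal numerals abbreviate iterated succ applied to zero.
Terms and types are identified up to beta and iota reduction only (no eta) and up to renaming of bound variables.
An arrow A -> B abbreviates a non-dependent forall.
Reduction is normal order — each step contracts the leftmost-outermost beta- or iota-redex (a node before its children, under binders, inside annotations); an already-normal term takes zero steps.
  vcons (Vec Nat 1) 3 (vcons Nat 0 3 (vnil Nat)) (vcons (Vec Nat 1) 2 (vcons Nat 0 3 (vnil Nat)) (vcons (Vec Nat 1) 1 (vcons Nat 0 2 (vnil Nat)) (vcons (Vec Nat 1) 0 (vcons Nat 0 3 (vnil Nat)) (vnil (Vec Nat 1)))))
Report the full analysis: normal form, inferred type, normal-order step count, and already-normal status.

resulting normal form:
  vcons (Vec Nat 1) 3 (vcons Nat 0 3 (vnil Nat)) (vcons (Vec Nat 1) 2 (vcons Nat 0 3 (vnil Nat)) (vcons (Vec Nat 1) 1 (vcons Nat 0 2 (vnil Nat)) (vcons (Vec Nat 1) 0 (vcons Nat 0 3 (vnil Nat)) (vnil (Vec Nat 1)))))
type:
  Vec (Vec Nat 1) 4
normal-order step count: 0
started in normal form: yes


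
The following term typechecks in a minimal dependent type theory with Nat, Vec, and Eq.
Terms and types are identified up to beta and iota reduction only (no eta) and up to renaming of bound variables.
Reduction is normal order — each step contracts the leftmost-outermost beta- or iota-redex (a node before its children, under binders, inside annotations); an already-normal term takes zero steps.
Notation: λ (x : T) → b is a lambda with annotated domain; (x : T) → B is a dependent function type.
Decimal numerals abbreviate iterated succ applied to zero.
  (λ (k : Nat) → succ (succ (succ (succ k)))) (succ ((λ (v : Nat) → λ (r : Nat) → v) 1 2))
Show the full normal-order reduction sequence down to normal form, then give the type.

reduction (normal order):
  (λ (k : Nat) → succ (succ (succ (succ k)))) (succ ((λ (v : Nat) → λ (r : Nat) → v) 1 2))
  ~> succ (succ (succ (succ (succ ((λ (k : Nat) → λ (v : Nat) → k) 1 2)))))
  ~> succ (succ (succ (succ (succ ((λ (k : Nat) → 1) 2)))))
  ~> 6
the term's type:
  Nat


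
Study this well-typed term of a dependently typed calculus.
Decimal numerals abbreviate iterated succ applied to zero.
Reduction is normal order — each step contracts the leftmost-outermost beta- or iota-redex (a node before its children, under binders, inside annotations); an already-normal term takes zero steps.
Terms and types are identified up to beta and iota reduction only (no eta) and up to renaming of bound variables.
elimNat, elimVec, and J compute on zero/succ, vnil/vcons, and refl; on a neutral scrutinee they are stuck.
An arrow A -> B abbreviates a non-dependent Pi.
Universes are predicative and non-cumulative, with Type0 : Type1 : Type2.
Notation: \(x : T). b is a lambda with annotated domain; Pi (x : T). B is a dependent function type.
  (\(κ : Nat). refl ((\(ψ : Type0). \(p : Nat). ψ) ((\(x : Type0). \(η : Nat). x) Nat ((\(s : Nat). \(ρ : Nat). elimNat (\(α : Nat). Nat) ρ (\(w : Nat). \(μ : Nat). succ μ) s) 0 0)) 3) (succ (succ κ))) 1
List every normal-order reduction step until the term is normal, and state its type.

normal-order reduction:
  (\(κ : Nat). refl ((\(ψ : Type0). \(p : Nat). ψ) ((\(x : Type0). \(η : Nat). x) Nat ((\(s : Nat). \(ρ : Nat). elimNat (\(α : Nat). Nat) ρ (\(w : Nat). \(μ : Nat). succ μ) s) 0 0)) 3) (succ (succ κ))) 1
  ~> refl ((\(κ : Type0). \(ψ : Nat). κ) ((\(p : Type0). \(x : Nat). p) Nat ((\(η : Nat). \(s : Nat). elimNat (\(ρ : Nat). Nat) s (\(α : Nat). \(w : Nat). succ w) η) 0 0)) 3) 3
  ~> refl ((\(κ : Nat). (\(ψ : Type0). \(p : Nat). ψ) Nat ((\(x : Nat). \(η : Nat). elimNat (\(s : Nat). Nat) η (\(ρ : Nat). \(α : Nat). succ α) x) 0 0)) 3) 3
  ~> refl ((\(κ : Type0). \(ψ : Nat). κ) Nat ((\(p : Nat). \(x : Nat). elimNat (\(η : Nat). Nat) x (\(s : Nat). \(ρ : Nat). succ ρ) p) 0 0)) 3
  ~> refl ((\(κ : Nat). Nat) ((\(ψ : Nat). \(p : Nat). elimNat (\(x : Nat). Nat) p (\(η : Nat). \(s : Nat). succ s) ψ) 0 0)) 3
  ~> refl Nat 3
the term's type:
  Eq Nat 3 3


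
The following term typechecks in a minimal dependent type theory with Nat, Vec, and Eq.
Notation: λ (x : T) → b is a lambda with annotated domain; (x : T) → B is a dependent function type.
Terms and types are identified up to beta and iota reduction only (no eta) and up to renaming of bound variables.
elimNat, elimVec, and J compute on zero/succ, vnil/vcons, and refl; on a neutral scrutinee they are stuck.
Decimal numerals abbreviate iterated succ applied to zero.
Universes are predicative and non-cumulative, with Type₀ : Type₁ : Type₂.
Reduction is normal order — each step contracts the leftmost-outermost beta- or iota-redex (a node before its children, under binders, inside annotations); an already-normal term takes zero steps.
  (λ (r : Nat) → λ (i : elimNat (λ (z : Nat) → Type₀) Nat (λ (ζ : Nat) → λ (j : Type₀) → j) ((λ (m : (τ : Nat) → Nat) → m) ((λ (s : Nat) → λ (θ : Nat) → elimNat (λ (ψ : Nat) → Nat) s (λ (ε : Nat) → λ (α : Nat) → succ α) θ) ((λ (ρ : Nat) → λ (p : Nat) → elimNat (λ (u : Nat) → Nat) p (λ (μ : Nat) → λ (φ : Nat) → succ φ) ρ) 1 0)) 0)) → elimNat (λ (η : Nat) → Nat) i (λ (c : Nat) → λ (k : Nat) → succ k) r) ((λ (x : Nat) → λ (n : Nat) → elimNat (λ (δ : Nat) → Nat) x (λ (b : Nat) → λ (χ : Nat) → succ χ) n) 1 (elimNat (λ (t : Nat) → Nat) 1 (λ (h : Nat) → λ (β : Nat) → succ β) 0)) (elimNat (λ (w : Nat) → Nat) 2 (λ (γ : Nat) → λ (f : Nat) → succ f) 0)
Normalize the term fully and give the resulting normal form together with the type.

resulting normal form:
  4
the term's type:
  Nat
observation: the leftmost-outermost redex is a beta-redex, and normalization takes 17 steps.


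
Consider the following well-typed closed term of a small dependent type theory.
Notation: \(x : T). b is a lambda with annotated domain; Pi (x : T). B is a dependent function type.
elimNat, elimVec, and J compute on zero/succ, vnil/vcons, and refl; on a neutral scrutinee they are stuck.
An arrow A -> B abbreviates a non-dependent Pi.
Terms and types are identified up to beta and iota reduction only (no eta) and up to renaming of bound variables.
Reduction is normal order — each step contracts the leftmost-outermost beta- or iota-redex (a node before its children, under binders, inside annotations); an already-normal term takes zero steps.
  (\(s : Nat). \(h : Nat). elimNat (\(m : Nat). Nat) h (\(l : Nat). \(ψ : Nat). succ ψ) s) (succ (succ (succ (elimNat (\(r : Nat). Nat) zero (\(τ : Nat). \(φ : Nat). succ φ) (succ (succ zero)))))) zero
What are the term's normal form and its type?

resulting normal form:
  succ (succ (succ (succ (succ zero))))
type:
  Nat
observation: reduction starts at a beta-redex, and 25 normal-order steps reach the normal form.


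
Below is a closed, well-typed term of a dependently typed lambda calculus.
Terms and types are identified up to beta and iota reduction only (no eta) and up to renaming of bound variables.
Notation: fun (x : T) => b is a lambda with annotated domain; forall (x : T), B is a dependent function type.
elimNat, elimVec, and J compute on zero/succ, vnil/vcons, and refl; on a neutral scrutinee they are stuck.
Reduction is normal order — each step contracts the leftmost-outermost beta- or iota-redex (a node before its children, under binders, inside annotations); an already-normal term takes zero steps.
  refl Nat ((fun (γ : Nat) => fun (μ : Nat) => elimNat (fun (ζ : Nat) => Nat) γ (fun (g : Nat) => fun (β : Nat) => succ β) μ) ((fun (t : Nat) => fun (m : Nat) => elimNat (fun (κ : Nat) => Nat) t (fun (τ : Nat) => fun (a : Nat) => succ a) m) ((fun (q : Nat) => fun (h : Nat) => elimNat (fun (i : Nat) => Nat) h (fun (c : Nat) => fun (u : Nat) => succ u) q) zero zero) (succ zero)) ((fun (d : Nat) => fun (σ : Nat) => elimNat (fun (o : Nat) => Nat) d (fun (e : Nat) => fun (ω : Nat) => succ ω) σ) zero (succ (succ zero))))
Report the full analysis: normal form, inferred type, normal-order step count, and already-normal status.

resulting normal form:
  refl Nat (succ (succ (succ zero)))
inferred type:
  Eq Nat (succ (succ (succ zero))) (succ (succ (succ zero)))
normal-order step count: 27
already normal: no
first contracted redex: a beta-redex


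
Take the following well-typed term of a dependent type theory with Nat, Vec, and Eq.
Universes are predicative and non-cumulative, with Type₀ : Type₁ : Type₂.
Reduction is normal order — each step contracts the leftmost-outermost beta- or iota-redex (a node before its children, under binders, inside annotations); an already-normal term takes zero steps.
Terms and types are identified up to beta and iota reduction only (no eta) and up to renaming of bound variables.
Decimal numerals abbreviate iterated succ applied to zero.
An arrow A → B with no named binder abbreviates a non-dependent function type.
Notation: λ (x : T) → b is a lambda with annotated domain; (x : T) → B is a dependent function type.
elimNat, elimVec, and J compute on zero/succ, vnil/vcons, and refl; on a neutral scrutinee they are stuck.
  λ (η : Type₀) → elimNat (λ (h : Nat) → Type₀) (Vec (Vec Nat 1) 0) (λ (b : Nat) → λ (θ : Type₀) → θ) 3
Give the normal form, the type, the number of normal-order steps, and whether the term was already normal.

reduced normal form:
  λ (η : Type₀) → Vec (Vec Nat 1) 0
inferred type:
  Type₀ → Type₀
steps to reach normal form (normal order): 10
already normal: no
first redex: an elimNat iota-redex
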